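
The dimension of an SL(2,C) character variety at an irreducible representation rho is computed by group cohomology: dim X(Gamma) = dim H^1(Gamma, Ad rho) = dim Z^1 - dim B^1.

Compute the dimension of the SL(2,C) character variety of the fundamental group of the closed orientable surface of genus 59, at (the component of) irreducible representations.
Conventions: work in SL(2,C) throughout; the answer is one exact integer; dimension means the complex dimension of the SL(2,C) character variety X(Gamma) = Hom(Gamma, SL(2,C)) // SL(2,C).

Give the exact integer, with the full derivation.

Gamma = pi_1(Sigma_59) = < a_1, b_1, ..., a_59, b_59 | prod [a_i, b_i] > has 2g = 118 generators and 1 relator.
Unconstrained cocycle data is one sl_2 vector per generator (354 dimensions), cut by the relator condition d_2(z) = 0.
H^2 = coker(d_2) is dual to H^0 = 0 at irreducible rho (Poincare duality), so d_2 is onto: dim Z^1 = 351.
Coboundaries contribute dim B^1 = 3 (injective at irreducible rho).
Hence dim X = 351 - 3 = 348.

348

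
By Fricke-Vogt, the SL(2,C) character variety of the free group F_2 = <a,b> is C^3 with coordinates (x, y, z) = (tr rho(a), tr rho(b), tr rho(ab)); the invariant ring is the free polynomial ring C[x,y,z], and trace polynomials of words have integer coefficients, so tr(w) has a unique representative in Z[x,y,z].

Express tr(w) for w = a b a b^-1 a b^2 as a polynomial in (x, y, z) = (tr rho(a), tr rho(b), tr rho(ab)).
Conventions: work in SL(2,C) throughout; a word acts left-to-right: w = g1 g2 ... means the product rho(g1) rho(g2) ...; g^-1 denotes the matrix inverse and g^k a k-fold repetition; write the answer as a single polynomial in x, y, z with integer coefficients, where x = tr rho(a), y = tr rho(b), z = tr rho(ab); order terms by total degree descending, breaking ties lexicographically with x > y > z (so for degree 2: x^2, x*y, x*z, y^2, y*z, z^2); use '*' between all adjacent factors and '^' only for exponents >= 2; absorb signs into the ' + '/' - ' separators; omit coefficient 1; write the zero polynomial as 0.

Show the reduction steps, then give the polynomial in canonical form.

trace(b a b a) = trace(b a)*trace(b a) - trace(1)   [split at repeated b] = z^2 - 2
trace(b a b) = trace(b)*trace(a b) - trace(a) = y*z - x
trace(a b a^2 b) = trace(a)*trace(b a b a) - trace(b a b) = x*z^2 - y*z - x
trace(b a^2) = trace(a)*trace(b a) - trace(b) = x*z - y
trace(a b a^2) = trace(a)*trace(b a^2) - trace(b a) = x^2*z - x*y - z
trace(a b^2 a b a) = trace(b)*trace(a b a^2 b) - trace(a b a^2) = x*y*z^2 - x^2*z - y^2*z + z
trace(a b a b a b) = trace(b a b a)*trace(b a) - trace(a b)   [split at repeated b] = z^3 - 3*z
trace(a b^2 a b a b) = trace(b)*trace(a b a b a b) - trace(a b a b a) = y*z^3 - x*z^2 - 2*y*z + x
trace(a b a b^-1 a b^2) = trace(a b^2 a b a)*trace(b) - trace(a b^2 a b a b) = x*y^2*z^2 - x^2*y*z - y^3*z - y*z^3 + x*z^2 + 3*y*z - x

x*y^2*z^2 - x^2*y*z - y^3*z - y*z^3 + x*z^2 + 3*y*z - x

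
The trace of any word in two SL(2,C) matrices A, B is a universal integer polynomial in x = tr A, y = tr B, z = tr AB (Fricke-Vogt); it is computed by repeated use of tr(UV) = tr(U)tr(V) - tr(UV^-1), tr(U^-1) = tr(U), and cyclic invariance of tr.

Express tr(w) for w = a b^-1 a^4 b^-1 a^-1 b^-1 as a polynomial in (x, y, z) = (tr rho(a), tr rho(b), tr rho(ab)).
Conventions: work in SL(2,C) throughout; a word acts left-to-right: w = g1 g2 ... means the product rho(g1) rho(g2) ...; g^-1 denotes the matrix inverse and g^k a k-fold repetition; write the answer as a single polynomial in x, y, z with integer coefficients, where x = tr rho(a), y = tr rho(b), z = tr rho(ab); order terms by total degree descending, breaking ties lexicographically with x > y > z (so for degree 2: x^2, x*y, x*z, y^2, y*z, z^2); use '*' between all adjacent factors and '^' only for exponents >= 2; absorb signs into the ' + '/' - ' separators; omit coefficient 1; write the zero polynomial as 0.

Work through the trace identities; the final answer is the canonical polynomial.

tr(a^2) = tr(a) * tr(a) - tr(1) = x^2 - 2
tr(a^3) = tr(a) * tr(a^2) - tr(a) = x^3 - 3*x
tr(a^4) = tr(a) * tr(a^3) - tr(a^2) = x^4 - 4*x^2 + 2
tr(a^5) = tr(a) * tr(a^4) - tr(a^3) = x^5 - 5*x^3 + 5*x
tr(b a^2) = tr(a) * tr(b a) - tr(b) = x*z - y
tr(a b a^2) = tr(a) * tr(b a^2) - tr(b a) = x^2*z - x*y - z
tr(a^3 b a) = tr(a) * tr(a b a^2) - tr(a b a) = x^3*z - x^2*y - 2*x*z + y
tr(a^5 b) = tr(a) * tr(a^3 b a) - tr(a^3 b) = x^4*z - x^3*y - 3*x^2*z + 2*x*y + z
tr(b^-1 a^5) = tr(a^5) * tr(b) - tr(a^5 b) = x^5*y - x^4*z - 4*x^3*y + 3*x^2*z + 3*x*y - z
tr(a^4 b^-2 a) = tr(b^-1 a^5) * tr(b) - tr(b^-1 a^5 b) = x^5*y^2 - x^4*y*z - x^5 - 4*x^3*y^2 + 3*x^2*y*z + 5*x^3 + 3*x*y^2 - y*z - 5*x
tr(b a b a) = tr(a b) * tr(a b) - tr(1)   [split at repeated a] = z^2 - 2
tr(b a b) = tr(b) * tr(a b) - tr(a) = y*z - x
tr(b a b a^2) = tr(a) * tr(b a b a) - tr(b a b) = x*z^2 - y*z - x
tr(a^2 b a b a) = tr(a) * tr(b a b a^2) - tr(b a b a) = x^2*z^2 - x*y*z - x^2 - z^2 + 2
tr(a b a^4 b) = tr(a) * tr(a^2 b a b a) - tr(a^2 b a b) = x^3*z^2 - x^2*y*z - x^3 - 2*x*z^2 + y*z + 3*x
tr(b^-1 a b a^4) = tr(a b a^4) * tr(b) - tr(a b a^4 b) = x^4*y*z - x^3*y^2 - x^3*z^2 - 2*x^2*y*z + x^3 + 2*x*y^2 + 2*x*z^2 - 3*x
tr(a^4 b^-2 a b) = tr(b^-1 a b a^4) * tr(b) - tr(b^-1 a b a^4 b) = x^4*y^2*z - x^3*y^3 - x^3*y*z^2 - x^4*z - 2*x^2*y^2*z + 2*x^3*y + 2*x*y^3 + 2*x*y*z^2 + 3*x^2*z - 5*x*y - z
tr(b^-1 a b^-1 a^4 b^-1) = tr(a^4 b^-2 a) * tr(b) - tr(a^4 b^-2 a b) = x^5*y^3 - 2*x^4*y^2*z - x^5*y - 3*x^3*y^3 + x^3*y*z^2 + x^4*z + 5*x^2*y^2*z + 3*x^3*y + x*y^3 - 2*x*y*z^2 - 3*x^2*z - y^2*z + z
tr(a^6) = tr(a) * tr(a^5) - tr(a^4) = x^6 - 6*x^4 + 9*x^2 - 2
tr(a^6 b) = tr(a) * tr(b a^5) - tr(b a^4) = x^5*z - x^4*y - 4*x^3*z + 3*x^2*y + 3*x*z - y
tr(a^4 b^-1 a^2) = tr(a^6) * tr(b) - tr(a^6 b) = x^6*y - x^5*z - 5*x^4*y + 4*x^3*z + 6*x^2*y - 3*x*z - y
tr(b a^2 b) = tr(b) * tr(a^2 b) - tr(a^2) = x*y*z - x^2 - y^2 + 2
tr(a b a^2 b a) = tr(a) * tr(b a^2 b a) - tr(b a^2 b) = x^2*z^2 - 2*x*y*z + y^2 - 2
tr(a^2 b a^2 b a) = tr(a) * tr(a b a^2 b a) - tr(a b a^2 b) = x^3*z^2 - 2*x^2*y*z + x*y^2 - x*z^2 + y*z - x
tr(a^2 b a^4 b) = tr(a) * tr(a^2 b a^2 b a) - tr(a^2 b a^2 b) = x^4*z^2 - 2*x^3*y*z + x^2*y^2 - 2*x^2*z^2 + 3*x*y*z - x^2 - y^2 + 2
tr(a^4 b^-1 a^2 b) = tr(a^2 b a^4) * tr(b) - tr(a^2 b a^4 b) = x^5*y*z - x^4*y^2 - x^4*z^2 - 2*x^3*y*z + 2*x^2*y^2 + 2*x^2*z^2 + x^2 - 2
tr(a b^-1 a^4 b^-1 a) = tr(a^4 b^-1 a^2) * tr(b) - tr(a^4 b^-1 a^2 b) = x^6*y^2 - 2*x^5*y*z - 4*x^4*y^2 + x^4*z^2 + 6*x^3*y*z + 4*x^2*y^2 - 2*x^2*z^2 - 3*x*y*z - x^2 - y^2 + 2
tr(a b a^5 b) = tr(a) * tr(a^2 b a b a^2) - tr(a^2 b a b a) = x^4*z^2 - x^3*y*z - x^4 - 3*x^2*z^2 + 2*x*y*z + 4*x^2 + z^2 - 2
tr(a^4 b^-1 a b a) = tr(a b a^5) * tr(b) - tr(a b a^5 b) = x^5*y*z - x^4*y^2 - x^4*z^2 - 3*x^3*y*z + x^4 + 3*x^2*y^2 + 3*x^2*z^2 + x*y*z - 4*x^2 - y^2 - z^2 + 2
tr(b a b a b a) = tr(b a b a) * tr(b a) - tr(a b)   [split at repeated b] = z^3 - 3*z
tr(b a b a b) = tr(b) * tr(a b a b) - tr(a b a) = y*z^2 - x*z - y
tr(b a b a b a^2) = tr(a) * tr(b a b a b a) - tr(b a b a b) = x*z^3 - y*z^2 - 2*x*z + y
tr(a b a b a b a^2) = tr(a) * tr(b a b a b a^2) - tr(b a b a b a) = x^2*z^3 - x*y*z^2 - 2*x^2*z - z^3 + x*y + 3*z
tr(a b a b a^4 b) = tr(a) * tr(a b a b a b a^2) - tr(a b a b a b a) = x^3*z^3 - x^2*y*z^2 - 2*x^3*z - 2*x*z^3 + x^2*y + y*z^2 + 5*x*z - y
tr(a^4 b^-1 a b a b) = tr(a b a b a^4) * tr(b) - tr(a b a b a^4 b) = x^4*y*z^2 - x^3*y^2*z - x^3*z^3 - x^4*y - 2*x^2*y*z^2 + 2*x^3*z + 2*x*y^2*z + 2*x*z^3 + 3*x^2*y - 5*x*z - y
tr(a b^-1 a^4 b^-1 a b) = tr(a^4 b^-1 a b a) * tr(b) - tr(a^4 b^-1 a b a b) = x^5*y^2*z - x^4*y^3 - 2*x^4*y*z^2 - 2*x^3*y^2*z + x^3*z^3 + 2*x^4*y + 3*x^2*y^3 + 5*x^2*y*z^2 - 2*x^3*z - x*y^2*z - 2*x*z^3 - 7*x^2*y - y^3 - y*z^2 + 5*x*z + 3*y
tr(b^-1 a b^-1 a^4 b^-1 a) = tr(a b^-1 a^4 b^-1 a) * tr(b) - tr(a b^-1 a^4 b^-1 a b) = x^6*y^3 - 3*x^5*y^2*z - 3*x^4*y^3 + 3*x^4*y*z^2 + 8*x^3*y^2*z - x^3*z^3 - 2*x^4*y + x^2*y^3 - 7*x^2*y*z^2 + 2*x^3*z - 2*x*y^2*z + 2*x*z^3 + 6*x^2*y + y*z^2 - 5*x*z - y
tr(a b^-1 a^4 b^-1 a^-1 b^-1) = tr(b^-1 a b^-1 a^4 b^-1) * tr(a) - tr(b^-1 a b^-1 a^4 b^-1 a) = x^5*y^2*z - x^6*y - 2*x^4*y*z^2 + x^5*z - 3*x^3*y^2*z + x^3*z^3 + 5*x^4*y + 5*x^2*y*z^2 - 5*x^3*z + x*y^2*z - 2*x*z^3 - 6*x^2*y - y*z^2 + 6*x*z + y

x^5*y^2*z - x^6*y - 2*x^4*y*z^2 + x^5*z - 3*x^3*y^2*z + x^3*z^3 + 5*x^4*y + 5*x^2*y*z^2 - 5*x^3*z + x*y^2*z - 2*x*z^3 - 6*x^2*y - y*z^2 + 6*x*z + y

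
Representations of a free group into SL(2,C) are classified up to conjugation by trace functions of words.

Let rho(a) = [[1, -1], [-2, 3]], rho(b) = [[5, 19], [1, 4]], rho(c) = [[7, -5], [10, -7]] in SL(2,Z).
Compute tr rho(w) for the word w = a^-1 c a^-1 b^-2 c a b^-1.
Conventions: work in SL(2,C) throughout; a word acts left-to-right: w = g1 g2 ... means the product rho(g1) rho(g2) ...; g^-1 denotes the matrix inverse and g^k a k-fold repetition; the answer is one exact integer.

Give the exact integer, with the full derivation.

2366698

rho(a^-1) = [[3, 1], [2, 1]]
... * rho(c) = [[7, -5], [10, -7]]  ->  [[31, -22], [24, -17]]
... * rho(a^-1) = [[3, 1], [2, 1]]  ->  [[49, 9], [38, 7]]
... * rho(b^-1) = [[4, -19], [-1, 5]]  ->  [[187, -886], [145, -687]]
... * rho(b^-1) = [[4, -19], [-1, 5]]  ->  [[1634, -7983], [1267, -6190]]
... * rho(c) = [[7, -5], [10, -7]]  ->  [[-68392, 47711], [-53031, 36995]]
... * rho(a) = [[1, -1], [-2, 3]]  ->  [[-163814, 211525], [-127021, 164016]]
... * rho(b^-1) = [[4, -19], [-1, 5]]  ->  [[-866781, 4170091], [-672100, 3233479]]
tr = -866781 + 3233479 = 2366698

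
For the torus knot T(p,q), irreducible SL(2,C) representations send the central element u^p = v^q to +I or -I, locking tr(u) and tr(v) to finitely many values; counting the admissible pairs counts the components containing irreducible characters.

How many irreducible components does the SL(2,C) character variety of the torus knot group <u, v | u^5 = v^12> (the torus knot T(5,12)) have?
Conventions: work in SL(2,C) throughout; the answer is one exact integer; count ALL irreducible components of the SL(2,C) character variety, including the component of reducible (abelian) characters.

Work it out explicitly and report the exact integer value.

For T(5,12): irreducibility forces the central element u^5 = v^12 to one of +I, -I.
On an irreducible component, tr(u) is locked at 2*cos(pi*alpha/5) for some alpha in 1..4, and tr(v) at 2*cos(pi*beta/12) for some beta in 1..11.
The two central values (-1)^alpha I and (-1)^beta I must be the same matrix, so alpha and beta share a parity.
Counting: 2 odd alphas x 6 odd betas + 2 even alphas x 5 even betas = 12 + 10 = 22.
Total: 22 irreducible-character components + 1 reducible (abelian) component = 23.

23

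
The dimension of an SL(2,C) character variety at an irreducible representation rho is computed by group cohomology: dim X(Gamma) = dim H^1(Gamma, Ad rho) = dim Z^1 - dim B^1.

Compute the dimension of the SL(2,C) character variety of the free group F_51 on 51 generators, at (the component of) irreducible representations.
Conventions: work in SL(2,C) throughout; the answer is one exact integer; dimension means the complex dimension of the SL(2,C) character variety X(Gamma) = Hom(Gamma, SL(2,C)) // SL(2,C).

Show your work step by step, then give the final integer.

The free group F_51: 51 generators, no relators.
A cocycle picks one sl_2 vector per generator freely, giving dim Z^1 = 3*51 = 153.
At an irreducible rho the centralizer of the image in sl_2 is 0, so the coboundary map sl_2 -> Z^1 is injective: dim B^1 = 3.
dim X = dim H^1 = dim Z^1 - dim B^1 = 153 - 3 = 150.

150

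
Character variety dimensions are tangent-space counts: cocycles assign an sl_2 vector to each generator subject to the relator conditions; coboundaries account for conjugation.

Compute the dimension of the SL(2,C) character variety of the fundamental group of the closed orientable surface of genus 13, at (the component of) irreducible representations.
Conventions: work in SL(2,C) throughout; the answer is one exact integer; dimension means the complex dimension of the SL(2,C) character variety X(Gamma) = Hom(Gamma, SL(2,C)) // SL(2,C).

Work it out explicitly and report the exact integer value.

72

pi_1 of the closed genus-13 surface has 26 generators bound by the single product-of-commutators relator.
A cocycle assigns one sl_2 vector per generator subject to the relator condition d_2(z) = 0: dim of the unconstrained space is 3*2g = 78.
At an irreducible rho, H^2 = coker(d_2) vanishes (Poincare duality: H^2 is dual to H^0 = invariants = 0), so d_2 is surjective onto sl_2 and dim Z^1 = 78 - 3 = 75.
dim B^1 = 3 (coboundaries, injective at irreducible rho).
Hence dim X = 75 - 3 = 72.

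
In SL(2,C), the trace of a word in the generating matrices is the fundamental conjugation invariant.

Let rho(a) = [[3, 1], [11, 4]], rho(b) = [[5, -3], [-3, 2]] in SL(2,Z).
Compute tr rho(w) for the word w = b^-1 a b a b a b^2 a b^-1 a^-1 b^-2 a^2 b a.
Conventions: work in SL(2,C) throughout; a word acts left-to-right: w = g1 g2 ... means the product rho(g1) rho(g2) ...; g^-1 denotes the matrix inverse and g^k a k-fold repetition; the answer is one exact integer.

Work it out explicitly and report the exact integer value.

-620244836813

rho(b^-1) = [[2, 3], [3, 5]]
... * rho(a) = [[3, 1], [11, 4]]  ->  [[39, 14], [64, 23]]
... * rho(b) = [[5, -3], [-3, 2]]  ->  [[153, -89], [251, -146]]
... * rho(a) = [[3, 1], [11, 4]]  ->  [[-520, -203], [-853, -333]]
... * rho(b) = [[5, -3], [-3, 2]]  ->  [[-1991, 1154], [-3266, 1893]]
... * rho(a) = [[3, 1], [11, 4]]  ->  [[6721, 2625], [11025, 4306]]
... * rho(b) = [[5, -3], [-3, 2]]  ->  [[25730, -14913], [42207, -24463]]
... * rho(b) = [[5, -3], [-3, 2]]  ->  [[173389, -107016], [284424, -175547]]
... * rho(a) = [[3, 1], [11, 4]]  ->  [[-657009, -254675], [-1077745, -417764]]
... * rho(b^-1) = [[2, 3], [3, 5]]  ->  [[-2078043, -3244402], [-3408782, -5322055]]
... * rho(a^-1) = [[4, -1], [-11, 3]]  ->  [[27376250, -7655163], [44907477, -12557383]]
... * rho(b^-1) = [[2, 3], [3, 5]]  ->  [[31787011, 43852935], [52142805, 71935516]]
... * rho(b^-1) = [[2, 3], [3, 5]]  ->  [[195132827, 314625708], [320092158, 516105995]]
... * rho(a) = [[3, 1], [11, 4]]  ->  [[4046281269, 1453635659], [6637442419, 2384516138]]
... * rho(a) = [[3, 1], [11, 4]]  ->  [[28128836056, 9860823905], [46142004775, 16175506971]]
... * rho(b) = [[5, -3], [-3, 2]]  ->  [[111061708565, -64664860358], [182183502962, -106075000383]]
... * rho(a) = [[3, 1], [11, 4]]  ->  [[-378128338243, -147597732867], [-620274495327, -242116498570]]
tr = -378128338243 + -242116498570 = -620244836813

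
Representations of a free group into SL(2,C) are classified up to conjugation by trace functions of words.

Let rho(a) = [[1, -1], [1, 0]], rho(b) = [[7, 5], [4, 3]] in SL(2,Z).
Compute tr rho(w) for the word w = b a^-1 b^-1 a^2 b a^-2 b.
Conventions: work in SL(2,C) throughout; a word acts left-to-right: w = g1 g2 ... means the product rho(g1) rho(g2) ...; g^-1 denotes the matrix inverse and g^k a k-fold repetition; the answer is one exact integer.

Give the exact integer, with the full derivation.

-6461

rho(b) = [[7, 5], [4, 3]]
... * rho(a^-1) = [[0, 1], [-1, 1]]  ->  [[-5, 12], [-3, 7]]
... * rho(b^-1) = [[3, -5], [-4, 7]]  ->  [[-63, 109], [-37, 64]]
... * rho(a) = [[1, -1], [1, 0]]  ->  [[46, 63], [27, 37]]
... * rho(a) = [[1, -1], [1, 0]]  ->  [[109, -46], [64, -27]]
... * rho(b) = [[7, 5], [4, 3]]  ->  [[579, 407], [340, 239]]
... * rho(a^-1) = [[0, 1], [-1, 1]]  ->  [[-407, 986], [-239, 579]]
... * rho(a^-1) = [[0, 1], [-1, 1]]  ->  [[-986, 579], [-579, 340]]
... * rho(b) = [[7, 5], [4, 3]]  ->  [[-4586, -3193], [-2693, -1875]]
tr = -4586 + -1875 = -6461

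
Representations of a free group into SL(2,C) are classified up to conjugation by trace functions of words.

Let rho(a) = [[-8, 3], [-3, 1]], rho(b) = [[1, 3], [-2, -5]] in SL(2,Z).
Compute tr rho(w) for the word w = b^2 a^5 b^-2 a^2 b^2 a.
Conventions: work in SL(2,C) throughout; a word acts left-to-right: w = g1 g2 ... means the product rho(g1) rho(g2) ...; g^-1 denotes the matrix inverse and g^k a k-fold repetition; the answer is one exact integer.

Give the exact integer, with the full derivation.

48871119185

rho(b) = [[1, 3], [-2, -5]]
... * rho(b) = [[1, 3], [-2, -5]]  ->  [[-5, -12], [8, 19]]
... * rho(a) = [[-8, 3], [-3, 1]]  ->  [[76, -27], [-121, 43]]
... * rho(a) = [[-8, 3], [-3, 1]]  ->  [[-527, 201], [839, -320]]
... * rho(a) = [[-8, 3], [-3, 1]]  ->  [[3613, -1380], [-5752, 2197]]
... * rho(a) = [[-8, 3], [-3, 1]]  ->  [[-24764, 9459], [39425, -15059]]
... * rho(a) = [[-8, 3], [-3, 1]]  ->  [[169735, -64833], [-270223, 103216]]
... * rho(b^-1) = [[-5, -3], [2, 1]]  ->  [[-978341, -574038], [1557547, 913885]]
... * rho(b^-1) = [[-5, -3], [2, 1]]  ->  [[3743629, 2360985], [-5959965, -3758756]]
... * rho(a) = [[-8, 3], [-3, 1]]  ->  [[-37031987, 13591872], [58955988, -21638651]]
... * rho(a) = [[-8, 3], [-3, 1]]  ->  [[255480280, -97504089], [-406731951, 155229313]]
... * rho(b) = [[1, 3], [-2, -5]]  ->  [[450488458, 1253961285], [-717190577, -1996342418]]
... * rho(b) = [[1, 3], [-2, -5]]  ->  [[-2057434112, -4918341051], [3275494259, 7830140359]]
... * rho(a) = [[-8, 3], [-3, 1]]  ->  [[31214496049, -11090643387], [-49694375149, 17656623136]]
tr = 31214496049 + 17656623136 = 48871119185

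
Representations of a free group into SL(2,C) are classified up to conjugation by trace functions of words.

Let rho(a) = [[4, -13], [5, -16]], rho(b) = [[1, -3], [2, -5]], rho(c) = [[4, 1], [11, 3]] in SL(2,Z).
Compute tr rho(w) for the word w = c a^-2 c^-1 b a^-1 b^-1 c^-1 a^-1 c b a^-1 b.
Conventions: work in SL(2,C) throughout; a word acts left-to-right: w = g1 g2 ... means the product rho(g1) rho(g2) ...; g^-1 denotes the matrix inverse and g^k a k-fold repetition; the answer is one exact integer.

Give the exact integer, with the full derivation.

376280708

rho(c) = [[4, 1], [11, 3]]
... * rho(a^-1) = [[-16, 13], [-5, 4]]  ->  [[-69, 56], [-191, 155]]
... * rho(a^-1) = [[-16, 13], [-5, 4]]  ->  [[824, -673], [2281, -1863]]
... * rho(c^-1) = [[3, -1], [-11, 4]]  ->  [[9875, -3516], [27336, -9733]]
... * rho(b) = [[1, -3], [2, -5]]  ->  [[2843, -12045], [7870, -33343]]
... * rho(a^-1) = [[-16, 13], [-5, 4]]  ->  [[14737, -11221], [40795, -31062]]
... * rho(b^-1) = [[-5, 3], [-2, 1]]  ->  [[-51243, 32990], [-141851, 91323]]
... * rho(c^-1) = [[3, -1], [-11, 4]]  ->  [[-516619, 183203], [-1430106, 507143]]
... * rho(a^-1) = [[-16, 13], [-5, 4]]  ->  [[7349889, -5983235], [20345981, -16562806]]
... * rho(c) = [[4, 1], [11, 3]]  ->  [[-36416029, -10599816], [-100806942, -29342437]]
... * rho(b) = [[1, -3], [2, -5]]  ->  [[-57615661, 162247167], [-159491816, 449133011]]
... * rho(a^-1) = [[-16, 13], [-5, 4]]  ->  [[110614741, -100014925], [306204001, -276861564]]
... * rho(b) = [[1, -3], [2, -5]]  ->  [[-89415109, 168230402], [-247519127, 465695817]]
tr = -89415109 + 465695817 = 376280708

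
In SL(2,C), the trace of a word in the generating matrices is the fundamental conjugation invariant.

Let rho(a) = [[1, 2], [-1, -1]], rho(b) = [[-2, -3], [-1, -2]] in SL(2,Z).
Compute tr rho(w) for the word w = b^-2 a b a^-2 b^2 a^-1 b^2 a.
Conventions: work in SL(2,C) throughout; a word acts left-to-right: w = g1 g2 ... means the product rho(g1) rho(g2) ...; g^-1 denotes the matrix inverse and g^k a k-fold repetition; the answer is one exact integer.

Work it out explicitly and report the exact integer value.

rho(b^-1) = [[-2, 3], [1, -2]]
... * rho(b^-1) = [[-2, 3], [1, -2]]  ->  [[7, -12], [-4, 7]]
... * rho(a) = [[1, 2], [-1, -1]]  ->  [[19, 26], [-11, -15]]
... * rho(b) = [[-2, -3], [-1, -2]]  ->  [[-64, -109], [37, 63]]
... * rho(a^-1) = [[-1, -2], [1, 1]]  ->  [[-45, 19], [26, -11]]
... * rho(a^-1) = [[-1, -2], [1, 1]]  ->  [[64, 109], [-37, -63]]
... * rho(b) = [[-2, -3], [-1, -2]]  ->  [[-237, -410], [137, 237]]
... * rho(b) = [[-2, -3], [-1, -2]]  ->  [[884, 1531], [-511, -885]]
... * rho(a^-1) = [[-1, -2], [1, 1]]  ->  [[647, -237], [-374, 137]]
... * rho(b) = [[-2, -3], [-1, -2]]  ->  [[-1057, -1467], [611, 848]]
... * rho(b) = [[-2, -3], [-1, -2]]  ->  [[3581, 6105], [-2070, -3529]]
... * rho(a) = [[1, 2], [-1, -1]]  ->  [[-2524, 1057], [1459, -611]]
tr = -2524 + -611 = -3135

-3135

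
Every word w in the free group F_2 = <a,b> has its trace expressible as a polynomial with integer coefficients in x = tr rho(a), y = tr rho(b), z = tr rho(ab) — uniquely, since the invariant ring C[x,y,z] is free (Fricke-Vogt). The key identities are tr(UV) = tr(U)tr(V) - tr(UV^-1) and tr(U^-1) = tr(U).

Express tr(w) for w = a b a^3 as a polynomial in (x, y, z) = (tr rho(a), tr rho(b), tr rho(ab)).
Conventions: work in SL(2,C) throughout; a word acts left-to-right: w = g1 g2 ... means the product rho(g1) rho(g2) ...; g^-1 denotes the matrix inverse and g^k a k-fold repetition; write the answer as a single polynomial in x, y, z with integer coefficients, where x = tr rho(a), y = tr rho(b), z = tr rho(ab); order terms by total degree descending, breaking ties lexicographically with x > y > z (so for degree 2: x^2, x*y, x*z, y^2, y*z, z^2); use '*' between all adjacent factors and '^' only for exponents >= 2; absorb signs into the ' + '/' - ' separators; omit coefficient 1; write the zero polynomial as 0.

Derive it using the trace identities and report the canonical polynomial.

tr(a b a) = tr(a) tr(b a) - tr(b) = x*z - y
tr(b a^3) = tr(a) tr(a b a) - tr(a b) = x^2*z - x*y - z
tr(a b a^3) = tr(a) tr(b a^3) - tr(b a^2) = x^3*z - x^2*y - 2*x*z + y

x^3*z - x^2*y - 2*x*z + y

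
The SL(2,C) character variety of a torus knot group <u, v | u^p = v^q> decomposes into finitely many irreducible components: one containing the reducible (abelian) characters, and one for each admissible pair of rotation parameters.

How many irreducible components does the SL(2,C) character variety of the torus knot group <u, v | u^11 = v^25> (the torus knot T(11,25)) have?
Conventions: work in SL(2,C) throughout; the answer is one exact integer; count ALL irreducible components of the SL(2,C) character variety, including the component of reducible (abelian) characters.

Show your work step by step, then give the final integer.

121

Gamma = < u, v | u^11 = v^25 > (torus knot T(11,25)); the central element u^11 = v^25 acts as +I or -I in any irreducible SL(2,C) representation.
This locks tr(u) to 2*cos(pi*alpha/11), alpha in 1..10, and tr(v) to 2*cos(pi*beta/25), beta in 1..24, on each component of irreducible characters.
Consistency of u^11 = (-1)^alpha I with v^25 = (-1)^beta I forces alpha = beta (mod 2).
Counting: 5 odd alphas x 12 odd betas + 5 even alphas x 12 even betas = 60 + 60 = 120.
That is 120 components of irreducible characters, and with the reducible (abelian) component the total is 121.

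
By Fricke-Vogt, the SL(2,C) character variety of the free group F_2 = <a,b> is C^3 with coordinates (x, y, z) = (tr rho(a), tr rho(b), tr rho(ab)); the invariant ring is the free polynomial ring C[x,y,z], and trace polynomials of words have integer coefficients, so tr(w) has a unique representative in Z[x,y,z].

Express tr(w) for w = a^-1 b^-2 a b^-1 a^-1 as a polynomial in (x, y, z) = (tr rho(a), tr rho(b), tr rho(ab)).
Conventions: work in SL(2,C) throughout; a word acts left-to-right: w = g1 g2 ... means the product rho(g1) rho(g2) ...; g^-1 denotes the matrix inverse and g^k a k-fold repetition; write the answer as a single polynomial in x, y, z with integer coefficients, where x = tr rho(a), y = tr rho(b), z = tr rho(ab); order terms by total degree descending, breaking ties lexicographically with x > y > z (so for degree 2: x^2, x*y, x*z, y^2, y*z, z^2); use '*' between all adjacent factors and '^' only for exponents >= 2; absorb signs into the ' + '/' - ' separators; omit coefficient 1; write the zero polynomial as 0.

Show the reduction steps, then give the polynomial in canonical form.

x^2*y^2*z - x^3*y - x*y^3 - x*y*z^2 + y^2*z + 3*x*y - z

tr(b^-1) = tr(b) = y
reduce: tr(b^-1 a) = tr(a) * tr(b) - tr(a b)   [inverse elimination on b] = x*y - z
tr(b^-1 a^-1) = tr(b^-1) * tr(a) - tr(b^-1 a)   [inverse elimination on a] = z
tr(b a b) = tr(b) * tr(a b) - tr(a)   [square of b] = y*z - x
reduce: tr(b a b a) = tr(a b) * tr(a b) - tr(1)   [split at a repeated a] = z^2 - 2
tr(b a b a^-1) = tr(b a b) * tr(a) - tr(b a b a)   [inverse elimination on a] = x*y*z - x^2 - z^2 + 2
tr(a^-2 b a b) = tr(b a b a^-1) * tr(a) - tr(b a b)   [inverse elimination on a] = x^2*y*z - x^3 - x*z^2 - y*z + 3*x
reduce: tr(a b^-1 a^-2 b) = tr(a^-2 b a) * tr(b) - tr(a^-2 b a b)   [inverse elimination on b] = -x^2*y*z + x^3 + x*y^2 + x*z^2 - 3*x
tr(a b^-1 a^-2 b^-1) = tr(a b^-1 a^-2) * tr(b) - tr(a b^-1 a^-2 b)   [inverse elimination on b] = x^2*y*z - x^3 - x*y^2 - x*z^2 + y*z + 3*x
tr(a^-1 b^-2 a b^-1 a^-1) = tr(a b^-1 a^-2 b^-1) * tr(b) - tr(a b^-1 a^-2)   [inverse elimination on b] = x^2*y^2*z - x^3*y - x*y^3 - x*y*z^2 + y^2*z + 3*x*y - z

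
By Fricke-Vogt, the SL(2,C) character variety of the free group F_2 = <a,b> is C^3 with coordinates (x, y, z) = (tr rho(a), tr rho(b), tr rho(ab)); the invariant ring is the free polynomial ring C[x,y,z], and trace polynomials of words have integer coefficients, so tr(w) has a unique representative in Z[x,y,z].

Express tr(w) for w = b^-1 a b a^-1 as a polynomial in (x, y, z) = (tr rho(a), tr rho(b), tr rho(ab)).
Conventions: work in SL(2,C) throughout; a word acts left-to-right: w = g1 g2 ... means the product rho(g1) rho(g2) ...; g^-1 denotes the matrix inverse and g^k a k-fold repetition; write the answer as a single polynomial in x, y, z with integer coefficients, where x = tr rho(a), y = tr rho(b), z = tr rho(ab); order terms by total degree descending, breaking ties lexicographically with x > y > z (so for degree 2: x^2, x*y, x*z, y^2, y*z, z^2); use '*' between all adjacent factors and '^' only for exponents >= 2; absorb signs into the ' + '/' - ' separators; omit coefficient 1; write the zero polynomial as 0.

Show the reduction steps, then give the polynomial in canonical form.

-x*y*z + x^2 + y^2 + z^2 - 2

trace(b a b) = trace(b) * trace(a b) - trace(a) = y*z - x
apply: trace(b a b a) = trace(a b) * trace(a b) - trace(1)   [split at repeated a] = z^2 - 2
apply: trace(a b a^-1 b) = trace(b a b) * trace(a) - trace(b a b a) = x*y*z - x^2 - z^2 + 2
apply: trace(b^-1 a b a^-1) = trace(a b a^-1) * trace(b) - trace(a b a^-1 b) = -x*y*z + x^2 + y^2 + z^2 - 2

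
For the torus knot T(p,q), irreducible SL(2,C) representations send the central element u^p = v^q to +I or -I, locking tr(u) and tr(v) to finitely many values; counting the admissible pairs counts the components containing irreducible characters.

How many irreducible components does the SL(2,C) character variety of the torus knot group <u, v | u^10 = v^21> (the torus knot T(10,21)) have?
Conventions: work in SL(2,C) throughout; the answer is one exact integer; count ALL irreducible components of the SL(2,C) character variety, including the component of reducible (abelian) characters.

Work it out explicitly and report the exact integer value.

91

For T(10,21): irreducibility forces the central element u^10 = v^21 to one of +I, -I.
This locks tr(u) to 2*cos(pi*alpha/10), alpha in 1..9, and tr(v) to 2*cos(pi*beta/21), beta in 1..20, on each component of irreducible characters.
The two central values (-1)^alpha I and (-1)^beta I must be the same matrix, so alpha and beta share a parity.
Enumerate parity-matched pairs: 5*10 odd-odd plus 4*10 even-even gives 90.
Total: 90 irreducible-character components + 1 reducible (abelian) component = 91.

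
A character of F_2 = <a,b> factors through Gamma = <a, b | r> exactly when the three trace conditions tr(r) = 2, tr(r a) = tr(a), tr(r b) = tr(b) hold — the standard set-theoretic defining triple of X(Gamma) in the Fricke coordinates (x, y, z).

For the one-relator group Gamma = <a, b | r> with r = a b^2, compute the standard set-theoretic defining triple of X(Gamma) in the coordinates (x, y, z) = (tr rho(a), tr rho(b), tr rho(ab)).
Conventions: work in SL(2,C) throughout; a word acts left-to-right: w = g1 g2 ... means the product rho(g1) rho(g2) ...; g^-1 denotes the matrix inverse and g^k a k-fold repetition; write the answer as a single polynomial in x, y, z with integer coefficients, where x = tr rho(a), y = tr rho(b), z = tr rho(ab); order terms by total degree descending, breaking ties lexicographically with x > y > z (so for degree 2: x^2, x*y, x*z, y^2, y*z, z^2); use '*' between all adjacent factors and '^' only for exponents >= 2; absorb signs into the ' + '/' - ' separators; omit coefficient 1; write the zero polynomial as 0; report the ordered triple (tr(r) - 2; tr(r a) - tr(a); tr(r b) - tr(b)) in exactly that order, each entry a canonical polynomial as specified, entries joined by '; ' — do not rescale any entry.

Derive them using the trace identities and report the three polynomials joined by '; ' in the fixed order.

trace(a b^2) = trace(b) * trace(a b) - trace(a)  (reduce the b square) = y*z - x
trace(a^2 b) = trace(a) * trace(b a) - trace(b)   [square of a] = x*z - y
trace(a^2) = trace(a) * trace(a) - trace(1)   [square of a] = x^2 - 2
trace(a b^2 a) = trace(b) * trace(a^2 b) - trace(a^2)   [square of b] = x*y*z - x^2 - y^2 + 2
trace(a b^3) = trace(b) * trace(b a b) - trace(b a)  (reduce the b square) = y^2*z - x*y - z
assemble the triple (trace(r) - 2; trace(r a) - x; trace(r b) - y)

y*z - x - 2; x*y*z - x^2 - y^2 - x + 2; y^2*z - x*y - y - z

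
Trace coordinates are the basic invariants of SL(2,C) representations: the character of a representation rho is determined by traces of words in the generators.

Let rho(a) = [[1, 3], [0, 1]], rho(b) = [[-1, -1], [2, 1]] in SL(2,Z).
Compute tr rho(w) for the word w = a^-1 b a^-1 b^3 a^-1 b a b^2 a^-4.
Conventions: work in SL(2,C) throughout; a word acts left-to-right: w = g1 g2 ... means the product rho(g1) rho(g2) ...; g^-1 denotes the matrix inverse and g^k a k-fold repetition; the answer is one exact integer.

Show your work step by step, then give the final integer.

rho(a^-1) = [[1, -3], [0, 1]]
... * rho(b) = [[-1, -1], [2, 1]]  ->  [[-7, -4], [2, 1]]
... * rho(a^-1) = [[1, -3], [0, 1]]  ->  [[-7, 17], [2, -5]]
... * rho(b) = [[-1, -1], [2, 1]]  ->  [[41, 24], [-12, -7]]
... * rho(b) = [[-1, -1], [2, 1]]  ->  [[7, -17], [-2, 5]]
... * rho(b) = [[-1, -1], [2, 1]]  ->  [[-41, -24], [12, 7]]
... * rho(a^-1) = [[1, -3], [0, 1]]  ->  [[-41, 99], [12, -29]]
... * rho(b) = [[-1, -1], [2, 1]]  ->  [[239, 140], [-70, -41]]
... * rho(a) = [[1, 3], [0, 1]]  ->  [[239, 857], [-70, -251]]
... * rho(b) = [[-1, -1], [2, 1]]  ->  [[1475, 618], [-432, -181]]
... * rho(b) = [[-1, -1], [2, 1]]  ->  [[-239, -857], [70, 251]]
... * rho(a^-1) = [[1, -3], [0, 1]]  ->  [[-239, -140], [70, 41]]
... * rho(a^-1) = [[1, -3], [0, 1]]  ->  [[-239, 577], [70, -169]]
... * rho(a^-1) = [[1, -3], [0, 1]]  ->  [[-239, 1294], [70, -379]]
... * rho(a^-1) = [[1, -3], [0, 1]]  ->  [[-239, 2011], [70, -589]]
tr = -239 + -589 = -828

-828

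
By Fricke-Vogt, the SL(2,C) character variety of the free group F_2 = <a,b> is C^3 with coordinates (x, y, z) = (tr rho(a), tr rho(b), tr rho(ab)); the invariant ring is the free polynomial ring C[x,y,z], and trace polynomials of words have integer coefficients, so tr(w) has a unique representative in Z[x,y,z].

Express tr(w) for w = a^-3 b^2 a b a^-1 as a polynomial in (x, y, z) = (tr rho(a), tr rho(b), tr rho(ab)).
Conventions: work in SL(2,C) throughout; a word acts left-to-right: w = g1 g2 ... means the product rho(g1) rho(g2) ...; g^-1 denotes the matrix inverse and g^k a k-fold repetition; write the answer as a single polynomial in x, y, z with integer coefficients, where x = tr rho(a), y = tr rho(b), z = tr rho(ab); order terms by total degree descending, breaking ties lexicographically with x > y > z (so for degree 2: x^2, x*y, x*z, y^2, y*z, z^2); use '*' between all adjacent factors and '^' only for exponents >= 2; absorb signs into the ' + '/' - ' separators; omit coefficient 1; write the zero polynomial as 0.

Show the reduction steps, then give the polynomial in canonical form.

so trace(a b^2) = trace(b)*trace(a b) - trace(a)   [square of b] = y*z - x
trace(b^2 a b) = trace(b)*trace(a b^2) - trace(a b)   [square of b] = y^2*z - x*y - z
trace(a b a b) = trace(b a)*trace(b a) - trace(1)   [split at a repeated b] = z^2 - 2
reduce: trace(a b a) = trace(a)*trace(b a) - trace(b)   [square of a] = x*z - y
trace(b^2 a b a) = trace(b)*trace(a b a b) - trace(a b a)   [square of b] = y*z^2 - x*z - y
trace(a^-1 b^2 a b) = trace(b^2 a b)*trace(a) - trace(b^2 a b a)   [inverse elimination on a] = x*y^2*z - x^2*y - y*z^2 + y
trace(a^-1 b^2 a b a^-1) = trace(a^-1 b^2 a b)*trace(a) - trace(a^-1 b^2 a b a)   [inverse elimination on a] = x^2*y^2*z - x^3*y - x*y*z^2 - y^2*z + 2*x*y + z
so trace(a^-3 b^2 a b) = trace(a^-1 b^2 a b a^-1)*trace(a) - trace(a^-1 b^2 a b)   [inverse elimination on a] = x^3*y^2*z - x^4*y - x^2*y*z^2 - 2*x*y^2*z + 3*x^2*y + y*z^2 + x*z - y
so trace(a^-3 b^2 a b a^-1) = trace(a^-3 b^2 a b)*trace(a) - trace(a^-3 b^2 a b a)   [inverse elimination on a] = x^4*y^2*z - x^5*y - x^3*y*z^2 - 3*x^2*y^2*z + 4*x^3*y + 2*x*y*z^2 + x^2*z + y^2*z - 3*x*y - z

x^4*y^2*z - x^5*y - x^3*y*z^2 - 3*x^2*y^2*z + 4*x^3*y + 2*x*y*z^2 + x^2*z + y^2*z - 3*x*y - z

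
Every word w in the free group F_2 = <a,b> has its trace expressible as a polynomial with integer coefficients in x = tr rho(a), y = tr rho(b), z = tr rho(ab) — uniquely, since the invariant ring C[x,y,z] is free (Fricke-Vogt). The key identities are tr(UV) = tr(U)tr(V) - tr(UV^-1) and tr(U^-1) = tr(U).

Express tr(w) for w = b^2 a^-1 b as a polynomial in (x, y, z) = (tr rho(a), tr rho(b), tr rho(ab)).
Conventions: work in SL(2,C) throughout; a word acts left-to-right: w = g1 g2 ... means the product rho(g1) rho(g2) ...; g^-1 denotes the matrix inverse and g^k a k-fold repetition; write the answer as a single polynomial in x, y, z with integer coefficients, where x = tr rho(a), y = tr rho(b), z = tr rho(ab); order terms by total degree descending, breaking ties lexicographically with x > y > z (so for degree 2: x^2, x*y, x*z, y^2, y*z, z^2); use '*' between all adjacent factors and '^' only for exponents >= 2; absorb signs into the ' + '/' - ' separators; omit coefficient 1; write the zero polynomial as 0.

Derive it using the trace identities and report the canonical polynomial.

tr(b^2) = tr(b) * tr(b) - tr(1) = y^2 - 2
tr(b^3) = tr(b) * tr(b^2) - tr(b) = y^3 - 3*y
tr(a b^2) = tr(b) * tr(a b) - tr(a) = y*z - x
tr(b^3 a) = tr(b) * tr(a b^2) - tr(a b) = y^2*z - x*y - z
tr(b^2 a^-1 b) = tr(b^3) * tr(a) - tr(b^3 a) = x*y^3 - y^2*z - 2*x*y + z

x*y^3 - y^2*z - 2*x*y + z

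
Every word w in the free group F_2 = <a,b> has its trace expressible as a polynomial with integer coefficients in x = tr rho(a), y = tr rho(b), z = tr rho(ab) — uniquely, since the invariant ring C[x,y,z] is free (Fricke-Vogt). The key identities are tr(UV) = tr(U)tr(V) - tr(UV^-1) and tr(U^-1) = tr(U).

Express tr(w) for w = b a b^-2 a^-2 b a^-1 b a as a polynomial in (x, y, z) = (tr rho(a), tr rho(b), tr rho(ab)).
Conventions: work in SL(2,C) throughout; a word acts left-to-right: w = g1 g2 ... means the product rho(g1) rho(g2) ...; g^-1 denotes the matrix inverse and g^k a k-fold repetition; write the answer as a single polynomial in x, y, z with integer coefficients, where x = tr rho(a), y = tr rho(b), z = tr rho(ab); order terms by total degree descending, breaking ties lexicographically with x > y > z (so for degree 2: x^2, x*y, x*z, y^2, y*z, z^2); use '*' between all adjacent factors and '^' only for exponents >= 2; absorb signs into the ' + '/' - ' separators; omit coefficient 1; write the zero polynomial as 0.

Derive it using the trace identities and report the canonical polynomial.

-x^3*y^3*z^2 + x^4*y^2*z + x^2*y^4*z + 2*x^2*y^2*z^3 - x^3*y*z^2 - x*y^3*z^2 - x*y*z^4 - 5*x^2*y^2*z + x^3*y + x*y^3 + 6*x*y*z^2 - x^2*z - y^2*z - z^3 - 3*x*y + 3*z

trace(b a b) = trace(b) * trace(a b) - trace(a) = y*z - x
so trace(b^2 a b) = trace(b) * trace(b a b) - trace(b a) = y^2*z - x*y - z
reduce: trace(a b a b) = trace(a b) * trace(a b) - trace(1) = z^2 - 2
trace(a b a) = trace(a) * trace(b a) - trace(b) = x*z - y
so trace(a b a b^2) = trace(b) * trace(a b a b) - trace(a b a) = y*z^2 - x*z - y
so trace(b^2 a b a b) = trace(b) * trace(a b a b^2) - trace(a b a b) = y^2*z^2 - x*y*z - y^2 - z^2 + 2
trace(a b a b a b) = trace(a b a b) * trace(a b) - trace(b a) = z^3 - 3*z
trace(a b a b a) = trace(a) * trace(b a b a) - trace(b a b) = x*z^2 - y*z - x
trace(b^2 a b a b a) = trace(b) * trace(a b a b a b) - trace(a b a b a) = y*z^3 - x*z^2 - 2*y*z + x
trace(a^-1 b^2 a b a b) = trace(b^2 a b a b) * trace(a) - trace(b^2 a b a b a) = x*y^2*z^2 - x^2*y*z - y*z^3 - x*y^2 + 2*y*z + x
so trace(a^-1 b^2 a b a b^-1) = trace(a^-1 b^2 a b a) * trace(b) - trace(a^-1 b^2 a b a b) = -x*y^2*z^2 + x^2*y*z + y^3*z + y*z^3 - 3*y*z - x
trace(b a b a b^-2 a^-1 b) = trace(a^-1 b^2 a b a b^-1) * trace(b) - trace(a^-1 b^2 a b a) = -x*y^3*z^2 + x^2*y^2*z + y^4*z + y^2*z^3 - 4*y^2*z + z
trace(a b a b a b^-1) = trace(a b a b a) * trace(b) - trace(a b a b a b) = x*y*z^2 - y^2*z - z^3 - x*y + 3*z
trace(a b a b a b a) = trace(a) * trace(b a b a b a) - trace(b a b a b) = x*z^3 - y*z^2 - 2*x*z + y
reduce: trace(a b a b a b a b) = trace(b a) * trace(b a b a b a) - trace(b^-1 a^-1 b^-1 a^-1) = z^4 - 4*z^2 + 2
so trace(a b a b a b a b^-1) = trace(a b a b a b a) * trace(b) - trace(a b a b a b a b) = x*y*z^3 - y^2*z^2 - z^4 - 2*x*y*z + y^2 + 4*z^2 - 2
so trace(b a b a b a b^-2 a) = trace(a b a b a b a b^-1) * trace(b) - trace(a b a b a b a) = x*y^2*z^3 - y^3*z^2 - y*z^4 - 2*x*y^2*z - x*z^3 + y^3 + 5*y*z^2 + 2*x*z - 3*y
reduce: trace(b a b a b^-2 a^-1 b a) = trace(b a b a b a b^-2) * trace(a) - trace(b a b a b a b^-2 a) = -x*y^2*z^3 + x^2*y*z^2 + y^3*z^2 + y*z^4 + x*y^2*z - x^2*y - y^3 - 5*y*z^2 + x*z + 3*y
trace(a^-1 b a^-1 b a b a b^-2) = trace(b a b a b^-2 a^-1 b) * trace(a) - trace(b a b a b^-2 a^-1 b a) = -x^2*y^3*z^2 + x^3*y^2*z + x*y^4*z + 2*x*y^2*z^3 - x^2*y*z^2 - y^3*z^2 - y*z^4 - 5*x*y^2*z + x^2*y + y^3 + 5*y*z^2 - 3*y
trace(a^-1 b a b a b) = trace(b a b a b) * trace(a) - trace(b a b a b a) = x*y*z^2 - x^2*z - z^3 - x*y + 3*z
trace(a^-1 b a b a b^-1) = trace(a^-1 b a b a) * trace(b) - trace(a^-1 b a b a b) = -x*y*z^2 + x^2*z + y^2*z + z^3 - 3*z
reduce: trace(b a b^-2 a^-2 b a^-1 b a) = trace(a^-1 b a^-1 b a b a b^-2) * trace(a) - trace(a^-1 b a^-1 b a b a b^-2 a) = -x^3*y^3*z^2 + x^4*y^2*z + x^2*y^4*z + 2*x^2*y^2*z^3 - x^3*y*z^2 - x*y^3*z^2 - x*y*z^4 - 5*x^2*y^2*z + x^3*y + x*y^3 + 6*x*y*z^2 - x^2*z - y^2*z - z^3 - 3*x*y + 3*z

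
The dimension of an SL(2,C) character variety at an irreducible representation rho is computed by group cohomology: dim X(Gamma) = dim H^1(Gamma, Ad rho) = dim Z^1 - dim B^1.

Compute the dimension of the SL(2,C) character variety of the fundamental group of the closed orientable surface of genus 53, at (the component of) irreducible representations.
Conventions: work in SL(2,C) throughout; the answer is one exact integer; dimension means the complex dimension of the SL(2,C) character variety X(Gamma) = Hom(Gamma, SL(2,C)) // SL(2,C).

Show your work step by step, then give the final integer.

312

The genus-53 surface group: 2g = 106 generators, one relator prod [a_i, b_i].
Unconstrained cocycle data is one sl_2 vector per generator (318 dimensions), cut by the relator condition d_2(z) = 0.
At an irreducible rho, H^2 = coker(d_2) vanishes (Poincare duality: H^2 is dual to H^0 = invariants = 0), so d_2 is surjective onto sl_2 and dim Z^1 = 318 - 3 = 315.
dim B^1 = 3 (coboundaries, injective at irreducible rho).
Hence dim X = 315 - 3 = 312.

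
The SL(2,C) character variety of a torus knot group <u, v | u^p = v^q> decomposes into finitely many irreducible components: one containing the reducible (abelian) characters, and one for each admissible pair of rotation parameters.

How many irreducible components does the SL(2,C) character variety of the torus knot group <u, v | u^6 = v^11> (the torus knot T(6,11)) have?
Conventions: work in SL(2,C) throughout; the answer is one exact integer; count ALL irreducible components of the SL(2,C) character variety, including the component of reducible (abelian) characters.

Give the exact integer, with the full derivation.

In the torus knot group T(6,11), u^6 = v^11 is central, so an irreducible representation sends it to +I or -I (Schur).
So on each irreducible component the traces are pinned: tr(u) = 2*cos(pi*alpha/6) with 1 <= alpha <= 5, tr(v) = 2*cos(pi*beta/11) with 1 <= beta <= 10.
Consistency of u^6 = (-1)^alpha I with v^11 = (-1)^beta I forces alpha = beta (mod 2).
Enumerate parity-matched pairs: 3*5 odd-odd plus 2*5 even-even gives 25.
Total: 25 irreducible-character components + 1 reducible (abelian) component = 26.

26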